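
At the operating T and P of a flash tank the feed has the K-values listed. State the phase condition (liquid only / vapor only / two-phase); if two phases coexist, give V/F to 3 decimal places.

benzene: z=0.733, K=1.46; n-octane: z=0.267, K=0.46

ΣzᵢKᵢ = 1.193; Σzᵢ/Kᵢ = 1.082.
Both exceed 1, so a two-phase solution exists.
Rachford–Rice: g(ψ) = Σ zᵢ(Kᵢ−1)/(1+ψ(Kᵢ−1)) = 0.
Binary case is linear: z₁(K₁−1)(1+ψ(K₂−1)) + z₂(K₂−1)(1+ψ(K₁−1)) = 0
⇒ ψ = [z₁(K₁−1)+z₂(K₂−1)] / [−(K₁−1)(K₂−1)] = 0.1930/0.2484 = 0.777

two-phase, V/F = 0.777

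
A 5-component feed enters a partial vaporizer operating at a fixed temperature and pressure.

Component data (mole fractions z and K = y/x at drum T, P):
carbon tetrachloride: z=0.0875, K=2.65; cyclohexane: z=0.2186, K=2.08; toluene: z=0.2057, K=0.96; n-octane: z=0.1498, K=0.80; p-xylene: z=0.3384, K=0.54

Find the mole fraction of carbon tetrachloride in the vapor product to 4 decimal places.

y_carbon tetrachloride = 0.1314

Rachford–Rice: g(ψ) = Σ zᵢ(Kᵢ−1)/(1+ψ(Kᵢ−1)) = 0.
Check two-phase: ΣzᵢKᵢ = 1.1866 > 1 and Σzᵢ/Kᵢ = 1.1663 > 1, so g(0) = 0.1866 > 0 and g(1) = -0.1663 < 0.
Iterate (Newton) starting at ψ = 0.53:
  ψ = 0.5300: g = -0.02060, g' = -0.3040 → ψ = 0.4622
  ψ = 0.4622: g = 0.00029, g' = -0.3132 → ψ = 0.4631
Converged at ψ = 0.4631.
Compositions from xᵢ = zᵢ/(1+ψ(Kᵢ−1)), yᵢ = Kᵢxᵢ:
  carbon tetrachloride: x = 0.0496, y = 0.1314
  cyclohexane: x = 0.1457, y = 0.3031
  toluene: x = 0.2096, y = 0.2012
  n-octane: x = 0.1651, y = 0.1321
  p-xylene: x = 0.4300, y = 0.2322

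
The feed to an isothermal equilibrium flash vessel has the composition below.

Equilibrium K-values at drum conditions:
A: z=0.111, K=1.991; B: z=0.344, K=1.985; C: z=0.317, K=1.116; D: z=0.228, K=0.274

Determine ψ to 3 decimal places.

Material balance + equilibrium reduce to Σ zᵢ(Kᵢ−1)/(1+ψ(Kᵢ−1)) = 0.
Feasibility: ΣzᵢKᵢ = 1.320, Σzᵢ/Kᵢ = 1.345 — both > 1, two phases present.
Iterate (Newton) starting at ψ = 0.5:
  ψ = 0.500: g = 0.0755, g' = -0.499 → ψ = 0.651
  ψ = 0.651: g = -0.0066, g' = -0.600 → ψ = 0.640
Converged at ψ = 0.640.

ψ = 0.640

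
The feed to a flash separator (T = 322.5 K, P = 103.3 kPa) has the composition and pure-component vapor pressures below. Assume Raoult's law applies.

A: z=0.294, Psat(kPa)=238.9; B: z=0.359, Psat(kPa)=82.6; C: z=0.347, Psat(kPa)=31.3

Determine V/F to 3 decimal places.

Raoult's law: Kᵢ = Pᵢˢᵃᵗ/P = Pᵢˢᵃᵗ/103.3.
  K_A = 238.9/103.3 = 2.31268, K_B = 82.6/103.3 = 0.79961, K_C = 31.3/103.3 = 0.30300
Newton iteration, V/F⁰ = 0.66:
  V/F = 0.660: g = -0.3240, g' = -0.743 → V/F = 0.224
  V/F = 0.224: g = -0.0635, g' = -0.555 → V/F = 0.109
  V/F = 0.109: g = 0.0022, g' = -0.600 → V/F = 0.113
Converged at V/F = 0.113.

V/F = 0.113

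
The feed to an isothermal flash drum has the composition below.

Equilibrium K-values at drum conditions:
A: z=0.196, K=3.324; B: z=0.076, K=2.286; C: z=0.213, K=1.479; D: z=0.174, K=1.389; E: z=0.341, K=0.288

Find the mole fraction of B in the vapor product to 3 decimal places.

y_B = 0.102

Newton iteration, ψ⁰ = 0.5:
  ψ = 0.500: g = 0.0321, g' = -0.740 → ψ = 0.543
Converged at ψ = 0.543.
Compositions from xᵢ = zᵢ/(1+ψ(Kᵢ−1)), yᵢ = Kᵢxᵢ:
  A: x = 0.087, y = 0.288
  B: x = 0.045, y = 0.102
  C: x = 0.169, y = 0.250
  D: x = 0.144, y = 0.200
  E: x = 0.556, y = 0.160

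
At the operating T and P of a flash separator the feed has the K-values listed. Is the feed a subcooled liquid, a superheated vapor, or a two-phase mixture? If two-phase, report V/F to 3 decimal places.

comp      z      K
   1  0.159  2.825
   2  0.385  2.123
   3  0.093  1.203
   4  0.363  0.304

two-phase, V/F = 0.575

ΣzᵢKᵢ = 1.489; Σzᵢ/Kᵢ = 1.509.
Both exceed 1, so a two-phase solution exists.
Let ψ = V/F and solve Σ zᵢ(Kᵢ−1)/(1+ψ(Kᵢ−1)) = 0.
Newton–Raphson from ψ = 0.55:
  ψ = 0.550: g = 0.0197, g' = -0.782 → ψ = 0.575
Converged at ψ = 0.575.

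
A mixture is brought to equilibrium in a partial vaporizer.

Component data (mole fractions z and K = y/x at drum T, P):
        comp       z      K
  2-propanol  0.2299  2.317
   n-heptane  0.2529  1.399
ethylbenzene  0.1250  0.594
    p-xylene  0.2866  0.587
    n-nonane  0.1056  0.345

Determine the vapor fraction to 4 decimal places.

ψ = 0.3720

Iterate (Newton) starting at ψ = 0.5:
  ψ = 0.5000: g = -0.04901, g' = -0.3832 → ψ = 0.3721
  ψ = 0.3721: g = -0.00004, g' = -0.3862 → ψ = 0.3720
Converged at ψ = 0.3720.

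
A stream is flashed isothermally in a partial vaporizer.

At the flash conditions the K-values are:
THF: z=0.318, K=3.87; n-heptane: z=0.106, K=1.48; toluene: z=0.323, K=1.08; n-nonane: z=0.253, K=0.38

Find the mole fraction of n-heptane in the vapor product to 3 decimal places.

Let ψ = V/F and solve Σ zᵢ(Kᵢ−1)/(1+ψ(Kᵢ−1)) = 0.
Feasibility: ΣzᵢKᵢ = 1.833, Σzᵢ/Kᵢ = 1.119 — both > 1, two phases present.
Iterate (Newton) starting at ψ = 0.5:
  ψ = 0.500: g = 0.2134, g' = -0.664 → ψ = 0.821
  ψ = 0.821: g = 0.0129, g' = -0.651 → ψ = 0.841
Converged at ψ = 0.841.
Compositions from xᵢ = zᵢ/(1+ψ(Kᵢ−1)), yᵢ = Kᵢxᵢ:
  THF: x = 0.093, y = 0.360
  n-heptane: x = 0.076, y = 0.112
  toluene: x = 0.303, y = 0.327
  n-nonane: x = 0.529, y = 0.201

y_n-heptane = 0.112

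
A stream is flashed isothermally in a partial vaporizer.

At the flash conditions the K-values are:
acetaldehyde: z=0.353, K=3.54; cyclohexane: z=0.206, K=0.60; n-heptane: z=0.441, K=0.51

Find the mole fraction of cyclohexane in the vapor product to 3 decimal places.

y_cyclohexane = 0.155

Rachford–Rice: g(ψ) = Σ zᵢ(Kᵢ−1)/(1+ψ(Kᵢ−1)) = 0.
g(0) = ΣzᵢKᵢ − 1 = 0.598 and g(1) = 1 − Σzᵢ/Kᵢ = -0.308, so a root lies in (0, 1).
Newton–Raphson from ψ = 0.7:
  ψ = 0.700: g = -0.1206, g' = -0.604 → ψ = 0.500
  ψ = 0.500: g = 0.0055, g' = -0.679 → ψ = 0.509
Converged at ψ = 0.509.
Compositions from xᵢ = zᵢ/(1+ψ(Kᵢ−1)), yᵢ = Kᵢxᵢ:
  acetaldehyde: x = 0.154, y = 0.545
  cyclohexane: x = 0.259, y = 0.155
  n-heptane: x = 0.587, y = 0.300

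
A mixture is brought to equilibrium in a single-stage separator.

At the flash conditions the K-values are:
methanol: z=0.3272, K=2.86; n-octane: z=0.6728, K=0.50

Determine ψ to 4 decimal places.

Rachford–Rice: g(ψ) = Σ zᵢ(Kᵢ−1)/(1+ψ(Kᵢ−1)) = 0.
g(0) = ΣzᵢKᵢ − 1 = 0.2722 and g(1) = 1 − Σzᵢ/Kᵢ = -0.4600, so a root lies in (0, 1).
Binary case is linear: z₁(K₁−1)(1+ψ(K₂−1)) + z₂(K₂−1)(1+ψ(K₁−1)) = 0
⇒ ψ = [z₁(K₁−1)+z₂(K₂−1)] / [−(K₁−1)(K₂−1)] = 0.27219/0.93000 = 0.2927

ψ = 0.2927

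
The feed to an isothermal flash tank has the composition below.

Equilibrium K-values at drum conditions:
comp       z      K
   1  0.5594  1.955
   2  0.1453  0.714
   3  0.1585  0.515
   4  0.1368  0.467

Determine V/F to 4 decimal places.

Iterate (Newton) starting at V/F = 0.5:
  V/F = 0.5000: g = 0.11220, g' = -0.3871 → V/F = 0.7898
  V/F = 0.7898: g = 0.00031, g' = -0.3995 → V/F = 0.7906
Converged at V/F = 0.7906.

V/F = 0.7906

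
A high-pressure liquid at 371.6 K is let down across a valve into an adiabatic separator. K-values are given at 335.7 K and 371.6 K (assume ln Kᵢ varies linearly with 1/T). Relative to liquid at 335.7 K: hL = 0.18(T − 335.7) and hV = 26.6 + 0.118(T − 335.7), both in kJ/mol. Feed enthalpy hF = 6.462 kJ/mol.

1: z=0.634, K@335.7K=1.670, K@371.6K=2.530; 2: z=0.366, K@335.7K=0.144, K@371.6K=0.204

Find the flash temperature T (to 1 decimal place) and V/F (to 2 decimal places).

T = 337.7 K, V/F = 0.23

Adiabatic flash: solve Rachford–Rice at each trial T, then check hF = ψ·hV(T) + (1−ψ)·hL(T).
  T = 335.7 K: K = (1.670, 0.144), RR gives ψ = 0.194, H_out = 5.171 kJ/mol
  T = 371.6 K: K = (2.530, 0.204), RR gives ψ = 0.557, H_out = 20.045 kJ/mol
  T = 353.6 K: K = (2.076, 0.173), RR gives ψ = 0.426, H_out = 14.090 kJ/mol
  T = 344.6 K: K = (1.866, 0.158), RR gives ψ = 0.330, H_out = 10.210 kJ/mol
  T = 340.1 K: K = (1.766, 0.151), RR gives ψ = 0.269, H_out = 7.862 kJ/mol
  T = 337.9 K: K = (1.717, 0.147), RR gives ψ = 0.233, H_out = 6.574 kJ/mol
Linear interpolation between T = 335.7 (H_out = 5.171) and T = 337.9 (H_out = 6.574) on hF = 6.462 gives T ≈ 337.7 K, at which ψ = 0.23.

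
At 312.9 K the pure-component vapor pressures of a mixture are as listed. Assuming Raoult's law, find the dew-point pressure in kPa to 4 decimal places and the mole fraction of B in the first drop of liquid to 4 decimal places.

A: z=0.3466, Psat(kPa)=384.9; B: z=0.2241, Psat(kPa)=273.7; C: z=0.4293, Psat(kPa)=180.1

Pdew = 243.7271 kPa, x_B = 0.1996

At the dew point ψ → 1, so Σzᵢ/Kᵢ = 1 with Kᵢ = Pᵢˢᵃᵗ/P ⇒ 1/P = Σzᵢ/Pᵢˢᵃᵗ.
1/P = 0.3466/384.9 + 0.2241/273.7 + 0.4293/180.1 = 0.0041029 ⇒ P = 243.7271 kPa
xᵢ = zᵢP/Pᵢˢᵃᵗ ⇒ x_B = 0.2241·243.7271/273.7 = 0.1996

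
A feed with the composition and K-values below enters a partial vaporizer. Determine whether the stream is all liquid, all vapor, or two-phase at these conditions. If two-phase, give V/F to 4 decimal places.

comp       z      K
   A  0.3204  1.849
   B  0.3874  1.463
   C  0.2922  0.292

ΣzᵢKᵢ = 1.2445; Σzᵢ/Kᵢ = 1.4388.
Both exceed 1, so a two-phase solution exists.
Let ψ = V/F and solve Σ zᵢ(Kᵢ−1)/(1+ψ(Kᵢ−1)) = 0.
Newton–Raphson from ψ = 0.65:
  ψ = 0.6500: g = -0.07009, g' = -0.6476 → ψ = 0.5418
  ψ = 0.5418: g = -0.00590, g' = -0.5469 → ψ = 0.5310
  ψ = 0.5310: g = -0.00004, g' = -0.5393 → ψ = 0.5309
Converged at ψ = 0.5309.

two-phase, V/F = 0.5309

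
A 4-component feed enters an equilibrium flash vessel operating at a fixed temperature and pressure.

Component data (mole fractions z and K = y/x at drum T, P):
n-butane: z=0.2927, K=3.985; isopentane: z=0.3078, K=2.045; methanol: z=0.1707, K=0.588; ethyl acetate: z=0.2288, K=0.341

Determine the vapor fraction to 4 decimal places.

Material balance + equilibrium reduce to Σ zᵢ(Kᵢ−1)/(1+ψ(Kᵢ−1)) = 0.
g(0) = ΣzᵢKᵢ − 1 = 0.9743 and g(1) = 1 − Σzᵢ/Kᵢ = -0.1852, so a root lies in (0, 1).
Iterate (Newton) starting at ψ = 0.56:
  ψ = 0.5600: g = 0.19956, g' = -0.7977 → ψ = 0.8102
  ψ = 0.8102: g = 0.00073, g' = -0.8444 → ψ = 0.8110
Converged at ψ = 0.8110.

ψ = 0.8110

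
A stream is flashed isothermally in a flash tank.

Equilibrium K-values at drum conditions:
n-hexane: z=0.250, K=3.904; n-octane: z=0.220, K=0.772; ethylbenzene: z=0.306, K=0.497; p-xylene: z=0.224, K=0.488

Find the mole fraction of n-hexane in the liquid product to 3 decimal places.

x_n-hexane = 0.129

Let ψ = V/F and solve Σ zᵢ(Kᵢ−1)/(1+ψ(Kᵢ−1)) = 0.
g(0) = ΣzᵢKᵢ − 1 = 0.407 and g(1) = 1 − Σzᵢ/Kᵢ = -0.424, so a root lies in (0, 1).
Newton–Raphson from ψ = 0.55:
  ψ = 0.550: g = -0.1502, g' = -0.589 → ψ = 0.295
  ψ = 0.295: g = 0.0214, g' = -0.813 → ψ = 0.321
  ψ = 0.321: g = 0.0006, g' = -0.772 → ψ = 0.322
Converged at ψ = 0.322.
Compositions from xᵢ = zᵢ/(1+ψ(Kᵢ−1)), yᵢ = Kᵢxᵢ:
  n-hexane: x = 0.129, y = 0.504
  n-octane: x = 0.237, y = 0.183
  ethylbenzene: x = 0.365, y = 0.181
  p-xylene: x = 0.268, y = 0.131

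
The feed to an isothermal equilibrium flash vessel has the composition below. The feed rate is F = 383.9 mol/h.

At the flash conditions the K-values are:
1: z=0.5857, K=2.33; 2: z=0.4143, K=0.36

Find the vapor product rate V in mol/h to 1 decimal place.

Material balance + equilibrium reduce to Σ zᵢ(Kᵢ−1)/(1+ψ(Kᵢ−1)) = 0.
Check two-phase: ΣzᵢKᵢ = 1.5138 > 1 and Σzᵢ/Kᵢ = 1.4022 > 1, so g(0) = 0.5138 > 0 and g(1) = -0.4022 < 0.
Binary case is linear: z₁(K₁−1)(1+ψ(K₂−1)) + z₂(K₂−1)(1+ψ(K₁−1)) = 0
⇒ ψ = [z₁(K₁−1)+z₂(K₂−1)] / [−(K₁−1)(K₂−1)] = 0.51383/0.85120 = 0.6037
Then V = ψ·F = 0.6037·383.9 = 231.7 mol/h and L = F − V = 152.2 mol/h.

V = 231.7 mol/h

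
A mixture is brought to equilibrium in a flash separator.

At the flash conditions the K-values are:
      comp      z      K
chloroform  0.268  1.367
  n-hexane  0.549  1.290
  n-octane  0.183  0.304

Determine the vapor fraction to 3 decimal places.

Material balance + equilibrium reduce to Σ zᵢ(Kᵢ−1)/(1+ψ(Kᵢ−1)) = 0.
g(0) = ΣzᵢKᵢ − 1 = 0.130 and g(1) = 1 − Σzᵢ/Kᵢ = -0.224, so a root lies in (0, 1).
Newton iteration, ψ⁰ = 0.36:
  ψ = 0.360: g = 0.0611, g' = -0.224 → ψ = 0.633
  ψ = 0.633: g = -0.0133, g' = -0.340 → ψ = 0.594
  ψ = 0.594: g = -0.0005, g' = -0.315 → ψ = 0.592
Converged at ψ = 0.592.

ψ = 0.592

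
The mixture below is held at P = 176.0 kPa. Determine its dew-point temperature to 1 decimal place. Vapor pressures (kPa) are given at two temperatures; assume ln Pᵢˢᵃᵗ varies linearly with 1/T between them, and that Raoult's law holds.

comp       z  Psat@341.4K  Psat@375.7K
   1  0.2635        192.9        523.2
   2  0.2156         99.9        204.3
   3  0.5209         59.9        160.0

Dew-point temperature: Σzᵢ·P/Pᵢˢᵃᵗ(T) = 1. Interpolate ln Pᵢˢᵃᵗ = aᵢ + bᵢ/T.
  T = 341.4 K: ΣzᵢP/Pᵢˢᵃᵗ = 2.1508
  T = 375.7 K: ΣzᵢP/Pᵢˢᵃᵗ = 0.8474
  T = 358.5 K: ΣzᵢP/Pᵢˢᵃᵗ = 1.3202
  T = 367.1 K: ΣzᵢP/Pᵢˢᵃᵗ = 1.0518
  T = 371.4 K: ΣzᵢP/Pᵢˢᵃᵗ = 0.9428
  T = 369.2 K: ΣzᵢP/Pᵢˢᵃᵗ = 0.9968
Interpolating between 367.1 K and 369.2 K gives T ≈ 369.1 K.

T = 369.1 K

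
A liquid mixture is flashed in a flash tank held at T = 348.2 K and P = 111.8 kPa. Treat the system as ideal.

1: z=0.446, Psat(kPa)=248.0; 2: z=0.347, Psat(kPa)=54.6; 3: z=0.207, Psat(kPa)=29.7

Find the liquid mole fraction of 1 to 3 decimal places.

x_1 = 0.330

Raoult's law: Kᵢ = Pᵢˢᵃᵗ/P = Pᵢˢᵃᵗ/111.8.
  K_1 = 248.0/111.8 = 2.21825, K_2 = 54.6/111.8 = 0.48837, K_3 = 29.7/111.8 = 0.26565
Let ψ = V/F and solve Σ zᵢ(Kᵢ−1)/(1+ψ(Kᵢ−1)) = 0.
Check two-phase: ΣzᵢKᵢ = 1.214 > 1 and Σzᵢ/Kᵢ = 1.691 > 1, so g(0) = 0.214 > 0 and g(1) = -0.691 < 0.
Iterate (Newton) starting at ψ = 0.68:
  ψ = 0.680: g = -0.2787, g' = -0.857 → ψ = 0.355
  ψ = 0.355: g = -0.0431, g' = -0.662 → ψ = 0.290
Converged at ψ = 0.290.
Compositions from xᵢ = zᵢ/(1+ψ(Kᵢ−1)), yᵢ = Kᵢxᵢ:
  1: x = 0.330, y = 0.731
  2: x = 0.407, y = 0.199
  3: x = 0.263, y = 0.070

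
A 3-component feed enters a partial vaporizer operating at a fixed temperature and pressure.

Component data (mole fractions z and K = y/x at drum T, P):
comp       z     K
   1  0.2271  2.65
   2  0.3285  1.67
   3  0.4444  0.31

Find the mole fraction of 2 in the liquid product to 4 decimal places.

Newton iteration, V/F⁰ = 0.5:
  V/F = 0.5000: g = -0.09796, g' = -0.7615 → V/F = 0.3714
  V/F = 0.3714: g = -0.00369, g' = -0.7147 → V/F = 0.3662
Converged at V/F = 0.3662.
Compositions from xᵢ = zᵢ/(1+V/F(Kᵢ−1)), yᵢ = Kᵢxᵢ:
  1: x = 0.1416, y = 0.3751
  2: x = 0.2638, y = 0.4405
  3: x = 0.5947, y = 0.1843

x_2 = 0.2638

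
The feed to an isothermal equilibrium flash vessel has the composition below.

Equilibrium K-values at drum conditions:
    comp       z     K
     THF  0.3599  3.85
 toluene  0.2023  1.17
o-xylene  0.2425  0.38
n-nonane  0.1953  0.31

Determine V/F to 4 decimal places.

Newton–Raphson from V/F = 0.6:
  V/F = 0.6000: g = -0.05967, g' = -0.9100 → V/F = 0.5344
  V/F = 0.5344: g = -0.00028, g' = -0.9059 → V/F = 0.5341
Converged at V/F = 0.5341.

V/F = 0.5341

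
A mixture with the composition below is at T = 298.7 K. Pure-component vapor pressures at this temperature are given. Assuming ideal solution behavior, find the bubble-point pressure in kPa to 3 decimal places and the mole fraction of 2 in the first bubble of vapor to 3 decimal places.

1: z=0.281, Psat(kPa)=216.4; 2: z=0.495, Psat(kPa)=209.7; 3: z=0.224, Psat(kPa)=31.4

Pbub = 171.643 kPa, y_2 = 0.605

At the bubble point ψ → 0, so ΣzᵢKᵢ = 1 with Kᵢ = Pᵢˢᵃᵗ/P ⇒ P = ΣzᵢPᵢˢᵃᵗ.
P = 0.281·216.4 + 0.495·209.7 + 0.224·31.4 = 171.643 kPa
yᵢ = zᵢPᵢˢᵃᵗ/P ⇒ y_2 = 0.495·209.7/171.643 = 0.605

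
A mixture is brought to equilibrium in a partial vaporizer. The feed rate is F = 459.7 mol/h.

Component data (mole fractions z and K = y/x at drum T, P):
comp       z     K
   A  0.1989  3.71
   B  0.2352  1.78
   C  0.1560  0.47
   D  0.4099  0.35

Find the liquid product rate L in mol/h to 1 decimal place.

L = 312.9 mol/h

Rachford–Rice: g(V/F) = Σ zᵢ(Kᵢ−1)/(1+V/F(Kᵢ−1)) = 0.
Feasibility: ΣzᵢKᵢ = 1.3734, Σzᵢ/Kᵢ = 1.6888 — both > 1, two phases present.
Iterate (Newton) starting at V/F = 0.55:
  V/F = 0.5500: g = -0.18657, g' = -0.8124 → V/F = 0.3203
  V/F = 0.3203: g = -0.00078, g' = -0.8500 → V/F = 0.3194
Converged at V/F = 0.3194.
Then V = V/F·F = 0.3194·459.7 = 146.8 mol/h and L = F − V = 312.9 mol/h.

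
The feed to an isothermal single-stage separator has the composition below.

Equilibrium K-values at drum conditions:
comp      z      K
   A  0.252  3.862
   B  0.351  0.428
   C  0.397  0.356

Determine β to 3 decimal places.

Let β = V/F and solve Σ zᵢ(Kᵢ−1)/(1+β(Kᵢ−1)) = 0.
Feasibility: ΣzᵢKᵢ = 1.265, Σzᵢ/Kᵢ = 2.001 — both > 1, two phases present.
Newton iteration, β⁰ = 0.5:
  β = 0.500: g = -0.3616, g' = -0.933 → β = 0.112
  β = 0.112: g = 0.0556, g' = -1.505 → β = 0.149
  β = 0.149: g = 0.0029, g' = -1.352 → β = 0.151
Converged at β = 0.151.

β = 0.151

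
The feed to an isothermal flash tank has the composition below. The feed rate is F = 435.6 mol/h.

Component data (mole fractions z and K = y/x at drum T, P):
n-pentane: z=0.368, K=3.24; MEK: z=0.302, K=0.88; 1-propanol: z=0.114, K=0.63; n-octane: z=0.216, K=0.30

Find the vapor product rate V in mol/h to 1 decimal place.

Iterate (Newton) starting at V/F = 0.61:
  V/F = 0.610: g = -0.0091, g' = -0.683 → V/F = 0.597
Converged at V/F = 0.597.
Then V = V/F·F = 0.5966·435.6 = 259.9 mol/h and L = F − V = 175.7 mol/h.

V = 259.9 mol/h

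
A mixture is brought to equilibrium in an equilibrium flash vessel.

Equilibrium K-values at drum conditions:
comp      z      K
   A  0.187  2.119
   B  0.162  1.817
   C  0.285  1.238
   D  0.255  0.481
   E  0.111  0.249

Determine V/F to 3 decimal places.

Material balance + equilibrium reduce to Σ zᵢ(Kᵢ−1)/(1+V/F(Kᵢ−1)) = 0.
Check two-phase: ΣzᵢKᵢ = 1.194 > 1 and Σzᵢ/Kᵢ = 1.384 > 1, so g(0) = 0.194 > 0 and g(1) = -0.384 < 0.
Newton iteration, V/F⁰ = 0.5:
  V/F = 0.500: g = -0.0234, g' = -0.449 → V/F = 0.448
  V/F = 0.448: g = -0.0004, g' = -0.434 → V/F = 0.447
Converged at V/F = 0.447.

V/F = 0.447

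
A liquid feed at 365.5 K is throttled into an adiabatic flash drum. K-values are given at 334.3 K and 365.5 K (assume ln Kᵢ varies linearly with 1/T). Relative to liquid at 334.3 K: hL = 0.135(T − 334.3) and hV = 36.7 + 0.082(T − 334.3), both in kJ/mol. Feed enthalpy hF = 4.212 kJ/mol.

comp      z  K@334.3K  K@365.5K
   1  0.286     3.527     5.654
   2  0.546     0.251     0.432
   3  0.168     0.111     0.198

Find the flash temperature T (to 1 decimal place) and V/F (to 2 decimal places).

Adiabatic flash: solve Rachford–Rice at each trial T, then check hF = ψ·hV(T) + (1−ψ)·hL(T).
  T = 334.3 K: K = (3.527, 0.251, 0.111), RR gives ψ = 0.083, H_out = 3.048 kJ/mol
  T = 365.5 K: K = (5.654, 0.432, 0.198), RR gives ψ = 0.303, H_out = 14.824 kJ/mol
  T = 349.9 K: K = (4.513, 0.333, 0.150), RR gives ψ = 0.199, H_out = 9.240 kJ/mol
  T = 342.1 K: K = (4.001, 0.290, 0.130), RR gives ψ = 0.144, H_out = 6.286 kJ/mol
  T = 338.2 K: K = (3.759, 0.270, 0.120), RR gives ψ = 0.115, H_out = 4.713 kJ/mol
  T = 336.2 K: K = (3.639, 0.260, 0.115), RR gives ψ = 0.099, H_out = 3.873 kJ/mol
Linear interpolation between T = 336.2 (H_out = 3.873) and T = 338.2 (H_out = 4.713) on hF = 4.212 gives T ≈ 337.0 K, at which ψ = 0.11.

T = 337.0 K, V/F = 0.11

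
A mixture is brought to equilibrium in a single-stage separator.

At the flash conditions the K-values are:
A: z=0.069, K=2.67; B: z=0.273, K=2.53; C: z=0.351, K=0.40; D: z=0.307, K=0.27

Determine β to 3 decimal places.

β = 0.095

Material balance + equilibrium reduce to Σ zᵢ(Kᵢ−1)/(1+β(Kᵢ−1)) = 0.
Feasibility: ΣzᵢKᵢ = 1.098, Σzᵢ/Kᵢ = 2.148 — both > 1, two phases present.
Newton–Raphson from β = 0.5:
  β = 0.500: g = -0.3543, g' = -0.926 → β = 0.117
  β = 0.117: g = -0.0212, g' = -0.936 → β = 0.095
Converged at β = 0.095.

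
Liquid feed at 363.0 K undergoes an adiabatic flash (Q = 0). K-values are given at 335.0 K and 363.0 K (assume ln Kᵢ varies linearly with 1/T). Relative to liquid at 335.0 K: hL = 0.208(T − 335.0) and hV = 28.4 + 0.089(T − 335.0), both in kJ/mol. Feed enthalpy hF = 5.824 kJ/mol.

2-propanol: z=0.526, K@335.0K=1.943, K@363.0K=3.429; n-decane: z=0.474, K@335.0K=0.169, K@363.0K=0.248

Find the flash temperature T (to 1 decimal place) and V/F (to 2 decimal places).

Adiabatic flash: solve Rachford–Rice at each trial T, then check hF = ψ·hV(T) + (1−ψ)·hL(T).
  T = 335.0 K: K = (1.943, 0.169), RR gives ψ = 0.130, H_out = 3.701 kJ/mol
  T = 363.0 K: K = (3.429, 0.248), RR gives ψ = 0.504, H_out = 18.466 kJ/mol
  T = 349.0 K: K = (2.611, 0.206), RR gives ψ = 0.368, H_out = 12.762 kJ/mol
  T = 342.0 K: K = (2.259, 0.187), RR gives ψ = 0.271, H_out = 8.916 kJ/mol
  T = 338.5 K: K = (2.097, 0.178), RR gives ψ = 0.208, H_out = 6.539 kJ/mol
  T = 336.8 K: K = (2.021, 0.174), RR gives ψ = 0.172, H_out = 5.228 kJ/mol
Linear interpolation between T = 336.8 (H_out = 5.228) and T = 338.5 (H_out = 6.539) on hF = 5.824 gives T ≈ 337.6 K, at which ψ = 0.19.

T = 337.6 K, V/F = 0.19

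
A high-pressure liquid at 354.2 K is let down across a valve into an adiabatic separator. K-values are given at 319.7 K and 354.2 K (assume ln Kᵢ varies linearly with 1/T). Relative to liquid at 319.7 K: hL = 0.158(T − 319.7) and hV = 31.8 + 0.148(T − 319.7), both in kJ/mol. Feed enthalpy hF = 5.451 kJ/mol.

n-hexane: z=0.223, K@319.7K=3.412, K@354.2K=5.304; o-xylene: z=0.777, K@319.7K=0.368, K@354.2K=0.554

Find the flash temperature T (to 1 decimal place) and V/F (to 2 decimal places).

T = 330.1 K, V/F = 0.12

Adiabatic flash: solve Rachford–Rice at each trial T, then check hF = ψ·hV(T) + (1−ψ)·hL(T).
  T = 319.7 K: K = (3.412, 0.368), RR gives ψ = 0.031, H_out = 0.977 kJ/mol
  T = 354.2 K: K = (5.304, 0.554), RR gives ψ = 0.319, H_out = 15.500 kJ/mol
  T = 336.9 K: K = (4.300, 0.456), RR gives ψ = 0.174, H_out = 8.235 kJ/mol
  T = 328.3 K: K = (3.842, 0.411), RR gives ψ = 0.105, H_out = 4.691 kJ/mol
  T = 332.6 K: K = (4.067, 0.433), RR gives ψ = 0.140, H_out = 6.474 kJ/mol
  T = 330.5 K: K = (3.956, 0.422), RR gives ψ = 0.123, H_out = 5.607 kJ/mol
Linear interpolation between T = 328.3 (H_out = 4.691) and T = 330.5 (H_out = 5.607) on hF = 5.451 gives T ≈ 330.1 K, at which ψ = 0.12.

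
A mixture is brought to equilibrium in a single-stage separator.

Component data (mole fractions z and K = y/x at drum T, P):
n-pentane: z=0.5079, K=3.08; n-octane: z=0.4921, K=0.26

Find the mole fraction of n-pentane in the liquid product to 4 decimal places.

Binary case is linear: z₁(K₁−1)(1+V/F(K₂−1)) + z₂(K₂−1)(1+V/F(K₁−1)) = 0
⇒ V/F = [z₁(K₁−1)+z₂(K₂−1)] / [−(K₁−1)(K₂−1)] = 0.69228/1.53920 = 0.4498
Compositions from xᵢ = zᵢ/(1+V/F(Kᵢ−1)), yᵢ = Kᵢxᵢ:
  n-pentane: x = 0.2624, y = 0.8082
  n-octane: x = 0.7376, y = 0.1918

x_n-pentane = 0.2624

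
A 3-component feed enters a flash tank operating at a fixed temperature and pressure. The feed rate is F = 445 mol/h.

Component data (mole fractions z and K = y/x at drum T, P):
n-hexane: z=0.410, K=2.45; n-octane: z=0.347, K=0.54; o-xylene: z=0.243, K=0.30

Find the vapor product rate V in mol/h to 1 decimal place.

V = 142.2 mol/h

Material balance + equilibrium reduce to Σ zᵢ(Kᵢ−1)/(1+V/F(Kᵢ−1)) = 0.
g(0) = ΣzᵢKᵢ − 1 = 0.265 and g(1) = 1 − Σzᵢ/Kᵢ = -0.620, so a root lies in (0, 1).
Newton iteration, V/F⁰ = 0.5:
  V/F = 0.500: g = -0.1244, g' = -0.695 → V/F = 0.321
  V/F = 0.321: g = -0.0011, g' = -0.701 → V/F = 0.320
Converged at V/F = 0.320.
Then V = V/F·F = 0.3196·445 = 142.2 mol/h and L = F − V = 302.8 mol/h.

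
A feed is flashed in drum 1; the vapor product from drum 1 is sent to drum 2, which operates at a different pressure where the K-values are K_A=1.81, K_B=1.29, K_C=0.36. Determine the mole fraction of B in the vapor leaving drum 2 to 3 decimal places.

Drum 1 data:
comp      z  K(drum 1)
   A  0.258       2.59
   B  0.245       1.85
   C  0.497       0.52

y_B (drum 2) = 0.350

Drum 1:
Rachford–Rice: g(ψ₁) = Σ zᵢ(Kᵢ−1)/(1+ψ₁(Kᵢ−1)) = 0.
Check two-phase: ΣzᵢKᵢ = 1.380 > 1 and Σzᵢ/Kᵢ = 1.188 > 1, so g(0) = 0.380 > 0 and g(1) = -0.188 < 0.
Newton iteration, ψ₁⁰ = 0.37:
  ψ₁ = 0.370: g = 0.1266, g' = -0.530 → ψ₁ = 0.609
  ψ₁ = 0.609: g = 0.0086, g' = -0.474 → ψ₁ = 0.627
Converged at ψ₁ = 0.627.
Drum-1 compositions:
  A: x = 0.129, y = 0.335
  B: x = 0.160, y = 0.296
  C: x = 0.711, y = 0.370
Drum-2 feed = drum-1 vapor: z₂ = (0.3346, 0.2957, 0.3697).
Drum 2:
Rachford–Rice: g(ψ₂) = Σ zᵢ(Kᵢ−1)/(1+ψ₂(Kᵢ−1)) = 0.
g(0) = ΣzᵢKᵢ − 1 = 0.120 and g(1) = 1 − Σzᵢ/Kᵢ = -0.441, so a root lies in (0, 1).
Newton–Raphson from ψ₂ = 0.5:
  ψ₂ = 0.500: g = -0.0802, g' = -0.458 → ψ₂ = 0.325
  ψ₂ = 0.325: g = -0.0058, g' = -0.400 → ψ₂ = 0.310
Converged at ψ₂ = 0.310.
  A: x = 0.267, y = 0.484
  B: x = 0.271, y = 0.350
  C: x = 0.461, y = 0.166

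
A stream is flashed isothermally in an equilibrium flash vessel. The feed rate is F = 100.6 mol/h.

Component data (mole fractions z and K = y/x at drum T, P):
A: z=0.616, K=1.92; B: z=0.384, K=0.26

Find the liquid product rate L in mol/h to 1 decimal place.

Let ψ = V/F and solve Σ zᵢ(Kᵢ−1)/(1+ψ(Kᵢ−1)) = 0.
Feasibility: ΣzᵢKᵢ = 1.283, Σzᵢ/Kᵢ = 1.798 — both > 1, two phases present.
Newton iteration, ψ⁰ = 0.5:
  ψ = 0.500: g = -0.0629, g' = -0.774 → ψ = 0.419
  ψ = 0.419: g = -0.0027, g' = -0.713 → ψ = 0.415
Converged at ψ = 0.415.
Then V = ψ·F = 0.4150·100.6 = 41.8 mol/h and L = F − V = 58.8 mol/h.

L = 58.8 mol/h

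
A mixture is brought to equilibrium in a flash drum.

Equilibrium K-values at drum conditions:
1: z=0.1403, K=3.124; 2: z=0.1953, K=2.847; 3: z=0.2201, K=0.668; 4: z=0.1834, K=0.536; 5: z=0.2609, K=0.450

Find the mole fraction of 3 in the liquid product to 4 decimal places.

x_3 = 0.2532

Rachford–Rice: g(V/F) = Σ zᵢ(Kᵢ−1)/(1+V/F(Kᵢ−1)) = 0.
g(0) = ΣzᵢKᵢ − 1 = 0.3571 and g(1) = 1 − Σzᵢ/Kᵢ = -0.3649, so a root lies in (0, 1).
Newton–Raphson from V/F = 0.36:
  V/F = 0.3600: g = 0.02145, g' = -0.6545 → V/F = 0.3928
  V/F = 0.3928: g = 0.00039, g' = -0.6314 → V/F = 0.3934
Converged at V/F = 0.3934.
Compositions from xᵢ = zᵢ/(1+V/F(Kᵢ−1)), yᵢ = Kᵢxᵢ:
  1: x = 0.0764, y = 0.2388
  2: x = 0.1131, y = 0.3220
  3: x = 0.2532, y = 0.1691
  4: x = 0.2244, y = 0.1203
  5: x = 0.3329, y = 0.1498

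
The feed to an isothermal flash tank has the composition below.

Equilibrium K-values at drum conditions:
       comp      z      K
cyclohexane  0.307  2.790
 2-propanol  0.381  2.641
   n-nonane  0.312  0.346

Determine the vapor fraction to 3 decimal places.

ψ = 0.869

Newton iteration, ψ⁰ = 0.5:
  ψ = 0.500: g = 0.3302, g' = -0.878 → ψ = 0.876
  ψ = 0.876: g = -0.0073, g' = -1.054 → ψ = 0.869
Converged at ψ = 0.869.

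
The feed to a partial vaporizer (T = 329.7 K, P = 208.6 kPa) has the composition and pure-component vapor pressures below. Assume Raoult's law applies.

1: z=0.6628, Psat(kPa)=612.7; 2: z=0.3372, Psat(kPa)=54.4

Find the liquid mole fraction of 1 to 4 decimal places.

Raoult's law: Kᵢ = Pᵢˢᵃᵗ/P = Pᵢˢᵃᵗ/208.6.
  K_1 = 612.7/208.6 = 2.937200, K_2 = 54.4/208.6 = 0.260786
Binary case is linear: z₁(K₁−1)(1+ψ(K₂−1)) + z₂(K₂−1)(1+ψ(K₁−1)) = 0
⇒ ψ = [z₁(K₁−1)+z₂(K₂−1)] / [−(K₁−1)(K₂−1)] = 1.03471/1.43201 = 0.7226
Compositions from xᵢ = zᵢ/(1+ψ(Kᵢ−1)), yᵢ = Kᵢxᵢ:
  1: x = 0.2762, y = 0.8112
  2: x = 0.7238, y = 0.1888

x_1 = 0.2762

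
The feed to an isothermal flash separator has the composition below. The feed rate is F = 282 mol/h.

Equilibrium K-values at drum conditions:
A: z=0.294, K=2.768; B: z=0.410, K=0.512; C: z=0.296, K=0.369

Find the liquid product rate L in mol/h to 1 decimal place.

L = 243.5 mol/h

Iterate (Newton) starting at ψ = 0.41:
  ψ = 0.410: g = -0.2007, g' = -0.676 → ψ = 0.113
  ψ = 0.113: g = 0.0203, g' = -0.884 → ψ = 0.136
Converged at ψ = 0.136.
Then V = ψ·F = 0.1365·282 = 38.5 mol/h and L = F − V = 243.5 mol/h.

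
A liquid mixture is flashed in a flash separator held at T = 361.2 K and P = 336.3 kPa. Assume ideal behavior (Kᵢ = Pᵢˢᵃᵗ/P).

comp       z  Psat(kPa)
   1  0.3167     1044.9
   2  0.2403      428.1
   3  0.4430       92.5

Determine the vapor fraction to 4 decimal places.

ψ = 0.3652

Raoult's law: Kᵢ = Pᵢˢᵃᵗ/P = Pᵢˢᵃᵗ/336.3.
  K_1 = 1044.9/336.3 = 3.107047, K_2 = 428.1/336.3 = 1.272971, K_3 = 92.5/336.3 = 0.275052
Let ψ = V/F and solve Σ zᵢ(Kᵢ−1)/(1+ψ(Kᵢ−1)) = 0.
Check two-phase: ΣzᵢKᵢ = 1.4117 > 1 and Σzᵢ/Kᵢ = 1.9013 > 1, so g(0) = 0.4117 > 0 and g(1) = -0.9013 < 0.
Newton–Raphson from ψ = 0.61:
  ψ = 0.6100: g = -0.22754, g' = -1.0307 → ψ = 0.3892
  ψ = 0.3892: g = -0.02148, g' = -0.8909 → ψ = 0.3651
  ψ = 0.3651: g = 0.00004, g' = -0.8946 → ψ = 0.3652
Converged at ψ = 0.3652.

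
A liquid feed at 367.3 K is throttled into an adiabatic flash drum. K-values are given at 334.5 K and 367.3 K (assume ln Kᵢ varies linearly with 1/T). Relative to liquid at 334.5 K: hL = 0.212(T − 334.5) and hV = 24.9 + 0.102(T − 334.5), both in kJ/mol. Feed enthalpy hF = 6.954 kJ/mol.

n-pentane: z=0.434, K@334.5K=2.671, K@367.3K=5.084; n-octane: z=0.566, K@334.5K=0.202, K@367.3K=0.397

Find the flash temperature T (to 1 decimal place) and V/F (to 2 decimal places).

Adiabatic flash: solve Rachford–Rice at each trial T, then check hF = ψ·hV(T) + (1−ψ)·hL(T).
  T = 334.5 K: K = (2.671, 0.202), RR gives ψ = 0.205, H_out = 5.108 kJ/mol
  T = 367.3 K: K = (5.084, 0.397), RR gives ψ = 0.581, H_out = 19.327 kJ/mol
  T = 350.9 K: K = (3.741, 0.288), RR gives ψ = 0.403, H_out = 12.779 kJ/mol
  T = 342.7 K: K = (3.174, 0.242), RR gives ψ = 0.312, H_out = 9.232 kJ/mol
  T = 338.6 K: K = (2.915, 0.221), RR gives ψ = 0.262, H_out = 7.269 kJ/mol
  T = 336.6 K: K = (2.794, 0.212), RR gives ψ = 0.235, H_out = 6.244 kJ/mol
Linear interpolation between T = 336.6 (H_out = 6.244) and T = 338.6 (H_out = 7.269) on hF = 6.954 gives T ≈ 338.0 K, at which ψ = 0.25.

T = 338.0 K, V/F = 0.25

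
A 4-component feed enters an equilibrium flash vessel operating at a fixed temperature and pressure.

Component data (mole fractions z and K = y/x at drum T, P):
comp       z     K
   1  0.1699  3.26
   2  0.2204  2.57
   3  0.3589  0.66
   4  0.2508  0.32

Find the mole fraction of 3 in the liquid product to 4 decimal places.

Newton iteration, V/F⁰ = 0.4:
  V/F = 0.4000: g = 0.03872, g' = -0.7187 → V/F = 0.4539
  V/F = 0.4539: g = 0.00063, g' = -0.6973 → V/F = 0.4548
Converged at V/F = 0.4548.
Compositions from xᵢ = zᵢ/(1+V/F(Kᵢ−1)), yᵢ = Kᵢxᵢ:
  1: x = 0.0838, y = 0.2731
  2: x = 0.1286, y = 0.3305
  3: x = 0.4245, y = 0.2802
  4: x = 0.3631, y = 0.1162

x_3 = 0.4245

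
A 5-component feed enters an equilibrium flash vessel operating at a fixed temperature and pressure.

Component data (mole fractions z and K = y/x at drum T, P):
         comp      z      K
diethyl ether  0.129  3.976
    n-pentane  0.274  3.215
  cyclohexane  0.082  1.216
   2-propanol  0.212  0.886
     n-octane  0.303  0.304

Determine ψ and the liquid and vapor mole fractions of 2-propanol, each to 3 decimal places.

Rachford–Rice: g(ψ) = Σ zᵢ(Kᵢ−1)/(1+ψ(Kᵢ−1)) = 0.
Check two-phase: ΣzᵢKᵢ = 1.773 > 1 and Σzᵢ/Kᵢ = 1.421 > 1, so g(0) = 0.773 > 0 and g(1) = -0.421 < 0.
Newton–Raphson from ψ = 0.6:
  ψ = 0.600: g = 0.0260, g' = -0.834 → ψ = 0.631
Converged at ψ = 0.631.
Compositions from xᵢ = zᵢ/(1+ψ(Kᵢ−1)), yᵢ = Kᵢxᵢ:
  diethyl ether: x = 0.045, y = 0.178
  n-pentane: x = 0.114, y = 0.367
  cyclohexane: x = 0.072, y = 0.088
  2-propanol: x = 0.228, y = 0.202
  n-octane: x = 0.540, y = 0.164

ψ = 0.631, x_2-propanol = 0.228, y_2-propanol = 0.202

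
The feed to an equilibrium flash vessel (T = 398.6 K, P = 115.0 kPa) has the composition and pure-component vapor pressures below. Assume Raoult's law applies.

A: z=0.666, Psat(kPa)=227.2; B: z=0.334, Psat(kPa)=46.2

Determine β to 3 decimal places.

Raoult's law: Kᵢ = Pᵢˢᵃᵗ/P = Pᵢˢᵃᵗ/115.0.
  K_A = 227.2/115.0 = 1.97565, K_B = 46.2/115.0 = 0.40174
Material balance + equilibrium reduce to Σ zᵢ(Kᵢ−1)/(1+β(Kᵢ−1)) = 0.
Check two-phase: ΣzᵢKᵢ = 1.450 > 1 and Σzᵢ/Kᵢ = 1.168 > 1, so g(0) = 0.450 > 0 and g(1) = -0.168 < 0.
Newton–Raphson from β = 0.5:
  β = 0.500: g = 0.1516, g' = -0.530 → β = 0.786
  β = 0.786: g = -0.0096, g' = -0.629 → β = 0.771
Converged at β = 0.771.

β = 0.771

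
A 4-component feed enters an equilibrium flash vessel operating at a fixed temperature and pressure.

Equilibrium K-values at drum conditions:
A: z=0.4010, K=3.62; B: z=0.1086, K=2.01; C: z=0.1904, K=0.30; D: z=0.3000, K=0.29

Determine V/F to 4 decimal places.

Rachford–Rice: g(V/F) = Σ zᵢ(Kᵢ−1)/(1+V/F(Kᵢ−1)) = 0.
g(0) = ΣzᵢKᵢ − 1 = 0.8140 and g(1) = 1 − Σzᵢ/Kᵢ = -0.8340, so a root lies in (0, 1).
Newton–Raphson from V/F = 0.63:
  V/F = 0.6300: g = -0.16040, g' = -1.2268 → V/F = 0.4993
  V/F = 0.4993: g = -0.00672, g' = -1.1491 → V/F = 0.4934
Converged at V/F = 0.4934.

V/F = 0.4934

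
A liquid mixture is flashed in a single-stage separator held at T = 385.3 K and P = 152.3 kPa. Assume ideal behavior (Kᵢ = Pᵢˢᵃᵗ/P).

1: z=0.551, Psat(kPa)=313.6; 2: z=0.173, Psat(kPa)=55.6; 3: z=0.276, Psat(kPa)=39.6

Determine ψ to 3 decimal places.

Raoult's law: Kᵢ = Pᵢˢᵃᵗ/P = Pᵢˢᵃᵗ/152.3.
  K_1 = 313.6/152.3 = 2.05909, K_2 = 55.6/152.3 = 0.36507, K_3 = 39.6/152.3 = 0.26001
Material balance + equilibrium reduce to Σ zᵢ(Kᵢ−1)/(1+ψ(Kᵢ−1)) = 0.
Feasibility: ΣzᵢKᵢ = 1.269, Σzᵢ/Kᵢ = 1.803 — both > 1, two phases present.
Newton iteration, ψ⁰ = 0.5:
  ψ = 0.500: g = -0.1036, g' = -0.795 → ψ = 0.370
  ψ = 0.370: g = -0.0053, g' = -0.725 → ψ = 0.362
Converged at ψ = 0.362.

ψ = 0.362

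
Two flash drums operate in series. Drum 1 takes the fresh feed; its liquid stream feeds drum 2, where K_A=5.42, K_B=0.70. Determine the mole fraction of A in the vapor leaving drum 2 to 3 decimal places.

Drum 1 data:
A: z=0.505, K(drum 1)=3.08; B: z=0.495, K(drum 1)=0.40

Drum 1:
Rachford–Rice: g(ψ₁) = Σ zᵢ(Kᵢ−1)/(1+ψ₁(Kᵢ−1)) = 0.
Check two-phase: ΣzᵢKᵢ = 1.753 > 1 and Σzᵢ/Kᵢ = 1.401 > 1, so g(0) = 0.753 > 0 and g(1) = -0.401 < 0.
Binary case is linear: z₁(K₁−1)(1+ψ₁(K₂−1)) + z₂(K₂−1)(1+ψ₁(K₁−1)) = 0
⇒ ψ₁ = [z₁(K₁−1)+z₂(K₂−1)] / [−(K₁−1)(K₂−1)] = 0.7534/1.2480 = 0.604
Drum-1 compositions:
  A: x = 0.224, y = 0.690
  B: x = 0.776, y = 0.310
Drum-2 feed = drum-1 liquid: z₂ = (0.2239, 0.7761).
Drum 2:
Material balance + equilibrium reduce to Σ zᵢ(Kᵢ−1)/(1+ψ₂(Kᵢ−1)) = 0.
Check two-phase: ΣzᵢKᵢ = 1.757 > 1 and Σzᵢ/Kᵢ = 1.150 > 1, so g(0) = 0.757 > 0 and g(1) = -0.150 < 0.
Newton–Raphson from ψ₂ = 0.37:
  ψ₂ = 0.370: g = 0.1136, g' = -0.718 → ψ₂ = 0.528
  ψ₂ = 0.528: g = 0.0201, g' = -0.492 → ψ₂ = 0.569
  ψ₂ = 0.569: g = 0.0008, g' = -0.456 → ψ₂ = 0.571
Converged at ψ₂ = 0.571.
  A: x = 0.064, y = 0.344
  B: x = 0.936, y = 0.656

y_A (drum 2) = 0.344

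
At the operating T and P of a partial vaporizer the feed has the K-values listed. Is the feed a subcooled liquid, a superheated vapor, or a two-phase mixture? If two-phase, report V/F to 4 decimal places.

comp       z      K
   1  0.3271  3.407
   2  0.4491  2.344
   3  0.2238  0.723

superheated vapor

ΣzᵢKᵢ = 2.3289; Σzᵢ/Kᵢ = 0.5971.
Since Σzᵢ/Kᵢ < 1 the mixture is above its dew point — single vapor phase.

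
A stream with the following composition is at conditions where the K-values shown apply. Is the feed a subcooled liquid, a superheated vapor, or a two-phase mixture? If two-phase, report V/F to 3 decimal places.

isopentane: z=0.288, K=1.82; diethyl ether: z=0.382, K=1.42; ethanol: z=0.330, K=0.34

two-phase, V/F = 0.445

ΣzᵢKᵢ = 1.179; Σzᵢ/Kᵢ = 1.398.
Both exceed 1, so a two-phase solution exists.
Newton–Raphson from ψ = 0.43:
  ψ = 0.430: g = 0.0064, g' = -0.434 → ψ = 0.445
Converged at ψ = 0.445.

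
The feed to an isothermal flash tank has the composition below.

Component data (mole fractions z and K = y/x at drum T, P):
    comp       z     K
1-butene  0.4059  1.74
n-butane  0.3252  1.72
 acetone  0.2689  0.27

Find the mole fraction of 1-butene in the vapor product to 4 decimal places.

y_1-butene = 0.4808

Material balance + equilibrium reduce to Σ zᵢ(Kᵢ−1)/(1+V/F(Kᵢ−1)) = 0.
g(0) = ΣzᵢKᵢ − 1 = 0.3382 and g(1) = 1 − Σzᵢ/Kᵢ = -0.4183, so a root lies in (0, 1).
Newton iteration, V/F⁰ = 0.66:
  V/F = 0.6600: g = -0.01828, g' = -0.7114 → V/F = 0.6343
  V/F = 0.6343: g = -0.00042, g' = -0.6794 → V/F = 0.6337
Converged at V/F = 0.6337.
Compositions from xᵢ = zᵢ/(1+V/F(Kᵢ−1)), yᵢ = Kᵢxᵢ:
  1-butene: x = 0.2763, y = 0.4808
  n-butane: x = 0.2233, y = 0.3841
  acetone: x = 0.5004, y = 0.1351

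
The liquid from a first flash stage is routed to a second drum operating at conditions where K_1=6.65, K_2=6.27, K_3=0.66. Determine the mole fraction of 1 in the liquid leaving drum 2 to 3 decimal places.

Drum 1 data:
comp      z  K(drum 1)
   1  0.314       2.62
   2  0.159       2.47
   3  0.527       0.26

Drum 1:
Newton iteration, ψ₁⁰ = 0.35:
  ψ₁ = 0.350: g = -0.0473, g' = -1.011 → ψ₁ = 0.303
Converged at ψ₁ = 0.303.
Drum-1 compositions:
  1: x = 0.211, y = 0.552
  2: x = 0.110, y = 0.272
  3: x = 0.679, y = 0.177
Drum-2 feed = drum-1 liquid: z₂ = (0.2106, 0.1100, 0.6795).
Drum 2:
Let ψ₂ = V/F and solve Σ zᵢ(Kᵢ−1)/(1+ψ₂(Kᵢ−1)) = 0.
Feasibility: ΣzᵢKᵢ = 2.538, Σzᵢ/Kᵢ = 1.079 — both > 1, two phases present.
Newton iteration, ψ₂⁰ = 0.42:
  ψ₂ = 0.420: g = 0.2636, g' = -0.994 → ψ₂ = 0.685
  ψ₂ = 0.685: g = 0.0687, g' = -0.560 → ψ₂ = 0.808
  ψ₂ = 0.808: g = 0.0055, g' = -0.477 → ψ₂ = 0.820
Converged at ψ₂ = 0.820.
  1: x = 0.037, y = 0.249
  2: x = 0.021, y = 0.130
  3: x = 0.942, y = 0.622

x_1 (drum 2) = 0.037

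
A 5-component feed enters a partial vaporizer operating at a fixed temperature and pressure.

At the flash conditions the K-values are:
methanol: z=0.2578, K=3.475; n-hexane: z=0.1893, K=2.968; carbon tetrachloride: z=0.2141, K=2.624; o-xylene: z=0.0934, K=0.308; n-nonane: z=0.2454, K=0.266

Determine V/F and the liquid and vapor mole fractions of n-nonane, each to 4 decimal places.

V/F = 0.7465, x_n-nonane = 0.5428, y_n-nonane = 0.1444

Material balance + equilibrium reduce to Σ zᵢ(Kᵢ−1)/(1+V/F(Kᵢ−1)) = 0.
Feasibility: ΣzᵢKᵢ = 2.1135, Σzᵢ/Kᵢ = 1.4454 — both > 1, two phases present.
Newton iteration, V/F⁰ = 0.33:
  V/F = 0.3300: g = 0.48199, g' = -1.2927 → V/F = 0.7029
  V/F = 0.7029: g = 0.05366, g' = -1.1963 → V/F = 0.7477
  V/F = 0.7477: g = -0.00158, g' = -1.2711 → V/F = 0.7465
Converged at V/F = 0.7465.
Compositions from xᵢ = zᵢ/(1+V/F(Kᵢ−1)), yᵢ = Kᵢxᵢ:
  methanol: x = 0.0905, y = 0.3146
  n-hexane: x = 0.0767, y = 0.2276
  carbon tetrachloride: x = 0.0968, y = 0.2539
  o-xylene: x = 0.1932, y = 0.0595
  n-nonane: x = 0.5428, y = 0.1444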